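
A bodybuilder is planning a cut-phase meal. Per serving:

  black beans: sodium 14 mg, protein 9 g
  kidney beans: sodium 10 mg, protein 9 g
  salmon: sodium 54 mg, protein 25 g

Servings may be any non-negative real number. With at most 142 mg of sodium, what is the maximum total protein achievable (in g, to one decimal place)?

Protein per mg sodium: kidney beans 0.9, black beans 0.6429, salmon 0.463.
With no serving limits, spend the whole sodium allowance on kidney beans: 142 mg / 10 mg × 9 g = 127.8 g.

127.8 g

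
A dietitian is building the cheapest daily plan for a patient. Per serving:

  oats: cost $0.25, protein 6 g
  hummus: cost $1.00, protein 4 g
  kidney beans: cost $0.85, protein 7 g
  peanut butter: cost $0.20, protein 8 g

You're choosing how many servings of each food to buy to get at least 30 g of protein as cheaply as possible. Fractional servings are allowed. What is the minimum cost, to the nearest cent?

$0.75

Cost per g of protein: peanut butter $0.0250, oats $0.0417, kidney beans $0.1214, hummus $0.2500.
With no serving limits, use only peanut butter: 30 g / 8 g = 3.75 servings × $0.20 = $0.75.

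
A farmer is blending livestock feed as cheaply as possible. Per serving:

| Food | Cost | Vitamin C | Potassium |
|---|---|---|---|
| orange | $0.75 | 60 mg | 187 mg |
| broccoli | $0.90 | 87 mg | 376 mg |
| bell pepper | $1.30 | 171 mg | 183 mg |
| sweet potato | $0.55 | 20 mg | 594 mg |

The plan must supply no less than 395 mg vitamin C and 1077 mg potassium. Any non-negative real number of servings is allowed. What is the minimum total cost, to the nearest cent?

$3.46

With two linear requirements the optimum uses one or two foods; enumerate the corners.
orange only: max(395/60, 1077/187) = 6.583 servings → $4.94.
broccoli only: max(395/87, 1077/376) = 4.54 servings → $4.09.
bell pepper only: max(395/171, 1077/183) = 5.885 servings → $7.65.
sweet potato only: max(395/20, 1077/594) = 19.75 servings → $10.86.
orange + broccoli: intersection lies outside the first quadrant.
orange + bell pepper with both tight: 5.328 servings and 0.4403 servings → $4.57.
orange + sweet potato: intersection lies outside the first quadrant.
broccoli + bell pepper with both tight: 2.313 servings and 1.133 servings → $3.55.
broccoli + sweet potato: the both-tight solution has a negative serving — not a feasible corner.
bell pepper + sweet potato with both tight: 2.176 servings and 1.143 servings → $3.46.
The minimum over all feasible corners is $3.46.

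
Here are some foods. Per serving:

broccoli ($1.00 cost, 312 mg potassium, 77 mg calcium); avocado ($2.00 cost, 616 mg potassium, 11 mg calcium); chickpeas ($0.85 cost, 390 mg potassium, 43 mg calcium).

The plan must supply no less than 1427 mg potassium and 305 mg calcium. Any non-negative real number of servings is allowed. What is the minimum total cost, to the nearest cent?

At the optimum either one food covers both requirements or two foods hit both targets exactly; no other combination can be cheaper.
broccoli only: max(1427/312, 305/77) = 4.574 servings → $4.57.
avocado only: max(1427/616, 305/11) = 27.73 servings → $55.45.
chickpeas only: max(1427/390, 305/43) = 7.093 servings → $6.03.
broccoli + avocado with both tight: 3.913 servings and 0.3345 servings → $4.58.
broccoli + chickpeas with both tight: 3.466 servings and 0.8859 servings → $4.22.
avocado + chickpeas: the both-tight solution has a negative serving — not a feasible corner.
The minimum over all feasible corners is $4.22.

$4.22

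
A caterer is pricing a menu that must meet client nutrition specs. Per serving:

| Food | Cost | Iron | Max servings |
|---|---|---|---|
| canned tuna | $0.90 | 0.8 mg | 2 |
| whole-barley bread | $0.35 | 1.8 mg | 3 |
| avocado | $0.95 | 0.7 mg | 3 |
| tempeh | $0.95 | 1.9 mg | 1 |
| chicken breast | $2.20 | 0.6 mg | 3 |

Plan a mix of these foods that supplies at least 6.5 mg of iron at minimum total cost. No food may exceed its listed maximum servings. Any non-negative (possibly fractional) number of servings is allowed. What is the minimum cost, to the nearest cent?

Cost per mg of iron: whole-barley bread $0.1944, tempeh $0.5000, canned tuna $1.1250, avocado $1.3571, chicken breast $3.6667.
Take 3 servings of whole-barley bread: +5.4 mg iron for $1.05 (total $1.05, still need 1.1 mg).
Take 0.5789 servings of tempeh: +1.1 mg iron for $0.55 (total $1.60, still need 0.0 mg).
Filling from the cheapest source first is optimal under one linear minimum: $1.60.

$1.60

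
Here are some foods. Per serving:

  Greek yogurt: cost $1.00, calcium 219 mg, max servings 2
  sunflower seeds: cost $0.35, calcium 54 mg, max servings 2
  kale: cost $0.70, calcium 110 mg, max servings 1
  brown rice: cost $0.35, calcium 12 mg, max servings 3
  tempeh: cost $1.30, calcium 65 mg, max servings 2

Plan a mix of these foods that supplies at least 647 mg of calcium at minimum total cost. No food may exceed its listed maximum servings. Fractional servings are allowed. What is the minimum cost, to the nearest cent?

Cost per mg of calcium: Greek yogurt $0.0046, kale $0.0064, sunflower seeds $0.0065, tempeh $0.0200, brown rice $0.0292.
Take 2 servings of Greek yogurt: +438.0 mg calcium for $2.00 (total $2.00, still need 209.0 mg).
Take 1 serving of kale: +110.0 mg calcium for $0.70 (total $2.70, still need 99.0 mg).
Take 1.833 servings of sunflower seeds: +99.0 mg calcium for $0.64 (total $3.34, still need 0.0 mg).
Greedy by cheapest-per-mg is optimal for a single linear constraint, so the minimum cost is $3.34.

$3.34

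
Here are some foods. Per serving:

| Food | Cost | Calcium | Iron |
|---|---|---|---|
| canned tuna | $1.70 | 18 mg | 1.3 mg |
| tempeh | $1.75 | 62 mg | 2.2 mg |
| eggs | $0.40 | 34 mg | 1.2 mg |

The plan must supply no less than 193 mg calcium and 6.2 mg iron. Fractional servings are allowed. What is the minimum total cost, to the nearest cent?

canned tuna only: max(193/18, 6.2/1.3) = 10.72 servings → $18.23.
tempeh only: max(193/62, 6.2/2.2) = 3.113 servings → $5.45.
eggs only: max(193/34, 6.2/1.2) = 5.676 servings → $2.27.
canned tuna + tempeh with both targets exact would need a negative amount; discard.
canned tuna + eggs: the both-tight solution has a negative serving — not a feasible corner.
tempeh + eggs: the both-tight solution has a negative serving — not a feasible corner.
Cheapest feasible corner: $2.27.

$2.27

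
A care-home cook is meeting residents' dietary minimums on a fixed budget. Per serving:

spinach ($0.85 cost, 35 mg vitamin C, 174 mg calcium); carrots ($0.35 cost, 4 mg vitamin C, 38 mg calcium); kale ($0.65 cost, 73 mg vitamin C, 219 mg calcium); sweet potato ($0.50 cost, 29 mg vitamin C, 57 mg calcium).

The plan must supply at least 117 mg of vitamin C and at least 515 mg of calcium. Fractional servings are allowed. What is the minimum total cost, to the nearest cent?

$1.53

For a min-cost LP with two ≥-constraints, a basic feasible solution has at most two positive variables.
spinach only: max(117/35, 515/174) = 3.343 servings → $2.84.
carrots only: max(117/4, 515/38) = 29.25 servings → $10.24.
kale only: max(117/73, 515/219) = 2.352 servings → $1.53.
sweet potato only: max(117/29, 515/57) = 9.035 servings → $4.52.
spinach + carrots: the both-tight solution has a negative serving — not a feasible corner.
spinach + kale with both tight: 2.377 servings and 0.4632 servings → $2.32.
spinach + sweet potato with both tight: 2.709 servings and 0.7647 servings → $2.69.
carrots + kale with both tight: 6.308 servings and 1.257 servings → $3.02.
carrots + sweet potato with both tight: 9.458 servings and 2.73 servings → $4.68.
kale + sweet potato with both targets exact would need a negative amount; discard.
Cheapest feasible corner: $1.53.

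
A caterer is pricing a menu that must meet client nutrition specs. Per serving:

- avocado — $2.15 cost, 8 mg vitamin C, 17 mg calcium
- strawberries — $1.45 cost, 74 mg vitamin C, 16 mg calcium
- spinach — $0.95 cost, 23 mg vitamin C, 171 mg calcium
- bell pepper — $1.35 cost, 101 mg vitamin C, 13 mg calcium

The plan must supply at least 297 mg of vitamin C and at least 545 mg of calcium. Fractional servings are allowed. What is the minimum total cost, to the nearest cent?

$5.91

A basic optimal solution has at most two foods positive. Try each food alone and each pair with both targets met exactly.
avocado only: max(297/8, 545/17) = 37.12 servings → $79.82.
strawberries only: max(297/74, 545/16) = 34.06 servings → $49.39.
spinach only: max(297/23, 545/171) = 12.91 servings → $12.27.
bell pepper only: max(297/101, 545/13) = 41.92 servings → $56.60.
avocado + strawberries with both tight: 31.48 servings and 0.6097 servings → $68.58.
avocado + spinach: the both-tight solution has a negative serving — not a feasible corner.
avocado + bell pepper with both tight: 31.73 servings and 0.4272 servings → $68.80.
strawberries + spinach with both tight: 3.113 servings and 2.896 servings → $7.27.
strawberries + bell pepper with both targets exact would need a negative amount; discard.
spinach + bell pepper with both tight: 3.016 servings and 2.254 servings → $5.91.
Cheapest feasible corner: $5.91.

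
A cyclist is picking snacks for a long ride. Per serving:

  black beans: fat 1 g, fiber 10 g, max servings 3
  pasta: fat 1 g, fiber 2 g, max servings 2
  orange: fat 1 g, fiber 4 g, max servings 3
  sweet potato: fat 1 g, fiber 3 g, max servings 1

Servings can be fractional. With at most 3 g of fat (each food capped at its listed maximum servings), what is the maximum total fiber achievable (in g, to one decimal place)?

30.0 g

Fiber per g fat: black beans 10, orange 4, sweet potato 3, pasta 2.
Take 3 servings of black beans: uses 3 g fat, +30.0 g fiber (running total 30.0 g).
Filling greedily by fiber-per-g fat is optimal for one linear limit, giving 30.0 g.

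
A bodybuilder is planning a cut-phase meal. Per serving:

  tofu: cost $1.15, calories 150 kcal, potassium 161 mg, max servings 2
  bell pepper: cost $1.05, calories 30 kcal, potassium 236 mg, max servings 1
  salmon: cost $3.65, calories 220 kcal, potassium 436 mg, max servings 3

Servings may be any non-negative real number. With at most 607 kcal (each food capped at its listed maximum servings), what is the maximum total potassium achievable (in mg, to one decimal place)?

Potassium per kcal: bell pepper 7.867, salmon 1.982, tofu 1.073.
Take 1 serving of bell pepper: uses 30 kcal, +236.0 mg potassium (running total 236.0 mg).
Take 2.623 servings of salmon: uses 577 kcal, +1143.5 mg potassium (running total 1379.5 mg).
Filling greedily by potassium-per-kcal is optimal for one linear limit, giving 1379.5 mg.

1379.5 mg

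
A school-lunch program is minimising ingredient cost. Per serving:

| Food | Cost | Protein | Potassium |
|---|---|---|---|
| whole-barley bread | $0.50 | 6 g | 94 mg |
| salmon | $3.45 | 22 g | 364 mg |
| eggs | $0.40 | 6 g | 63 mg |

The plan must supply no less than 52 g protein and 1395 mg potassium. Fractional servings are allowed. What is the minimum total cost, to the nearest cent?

$7.42

whole-barley bread only: max(52/6, 1395/94) = 14.84 servings → $7.42.
salmon only: max(52/22, 1395/364) = 3.832 servings → $13.22.
eggs only: max(52/6, 1395/63) = 22.14 servings → $8.86.
whole-barley bread + salmon: the both-tight solution has a negative serving — not a feasible corner.
whole-barley bread + eggs: intersection lies outside the first quadrant.
salmon + eggs: the both-tight solution has a negative serving — not a feasible corner.
So the least-cost plan costs $7.42.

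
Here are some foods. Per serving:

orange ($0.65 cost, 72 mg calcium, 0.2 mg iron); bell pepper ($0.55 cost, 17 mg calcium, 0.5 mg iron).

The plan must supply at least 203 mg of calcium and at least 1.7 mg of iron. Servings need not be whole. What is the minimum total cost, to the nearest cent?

Check every corner: each single food scaled to meet both minima, and each pair solved so both constraints bind.
orange only: max(203/72, 1.7/0.2) = 8.5 servings → $5.53.
bell pepper only: max(203/17, 1.7/0.5) = 11.94 servings → $6.57.
orange + bell pepper with both tight: 2.227 servings and 2.509 servings → $2.83.
Cheapest feasible corner: $2.83.

$2.83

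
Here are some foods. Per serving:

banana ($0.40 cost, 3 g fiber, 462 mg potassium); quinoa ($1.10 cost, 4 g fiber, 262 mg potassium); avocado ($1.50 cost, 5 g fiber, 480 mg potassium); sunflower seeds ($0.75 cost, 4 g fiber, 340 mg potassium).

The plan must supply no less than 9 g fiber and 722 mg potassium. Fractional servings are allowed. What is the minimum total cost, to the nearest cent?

Compare the cost at each extreme point of the feasible region.
banana only: max(9/3, 722/462) = 3 servings → $1.20.
quinoa only: max(9/4, 722/262) = 2.756 servings → $3.03.
avocado only: max(9/5, 722/480) = 1.8 servings → $2.70.
sunflower seeds only: max(9/4, 722/340) = 2.25 servings → $1.69.
banana + quinoa with both tight: 0.4991 servings and 1.876 servings → $2.26.
banana + avocado: intersection lies outside the first quadrant.
banana + sunflower seeds with both targets exact would need a negative amount; discard.
quinoa + avocado with both tight: 1.164 servings and 0.8689 servings → $2.58.
quinoa + sunflower seeds with both tight: 0.5513 servings and 1.699 servings → $1.88.
avocado + sunflower seeds with both targets exact would need a negative amount; discard.
So the least-cost plan costs $1.20.

$1.20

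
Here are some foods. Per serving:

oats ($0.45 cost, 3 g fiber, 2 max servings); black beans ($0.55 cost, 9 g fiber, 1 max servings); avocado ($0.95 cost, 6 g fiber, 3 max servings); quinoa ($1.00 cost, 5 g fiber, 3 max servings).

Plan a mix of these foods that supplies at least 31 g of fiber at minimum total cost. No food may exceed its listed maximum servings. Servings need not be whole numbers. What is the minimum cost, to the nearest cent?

$3.98

Cost per g of fiber: black beans $0.0611, oats $0.1500, avocado $0.1583, quinoa $0.2000.
Take 1 serving of black beans: +9.0 g fiber for $0.55 (total $0.55, still need 22.0 g).
Take 2 servings of oats: +6.0 g fiber for $0.90 (total $1.45, still need 16.0 g).
Take 2.667 servings of avocado: +16.0 g fiber for $2.53 (total $3.98, still need 0.0 g).
Greedy by cheapest-per-g is optimal for a single linear constraint, so the minimum cost is $3.98.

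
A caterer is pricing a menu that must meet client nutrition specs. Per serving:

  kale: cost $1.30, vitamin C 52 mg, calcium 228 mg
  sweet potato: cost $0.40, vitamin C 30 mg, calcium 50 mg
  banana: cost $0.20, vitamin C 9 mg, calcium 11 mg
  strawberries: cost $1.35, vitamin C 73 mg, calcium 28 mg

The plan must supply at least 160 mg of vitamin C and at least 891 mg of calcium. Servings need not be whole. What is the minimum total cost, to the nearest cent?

$5.08

This is a tiny linear program; its minimum lies at a vertex of the feasible set. List the vertices and price them.
kale only: max(160/52, 891/228) = 3.908 servings → $5.08.
sweet potato only: max(160/30, 891/50) = 17.82 servings → $7.13.
banana only: max(160/9, 891/11) = 81 servings → $16.20.
strawberries only: max(160/73, 891/28) = 31.82 servings → $42.96.
kale + sweet potato with both targets exact would need a negative amount; discard.
kale + banana: the both-tight solution has a negative serving — not a feasible corner.
kale + strawberries: the both-tight solution has a negative serving — not a feasible corner.
sweet potato + banana: intersection lies outside the first quadrant.
sweet potato + strawberries: the both-tight solution has a negative serving — not a feasible corner.
banana + strawberries: the both-tight solution has a negative serving — not a feasible corner.
Cheapest feasible corner: $5.08.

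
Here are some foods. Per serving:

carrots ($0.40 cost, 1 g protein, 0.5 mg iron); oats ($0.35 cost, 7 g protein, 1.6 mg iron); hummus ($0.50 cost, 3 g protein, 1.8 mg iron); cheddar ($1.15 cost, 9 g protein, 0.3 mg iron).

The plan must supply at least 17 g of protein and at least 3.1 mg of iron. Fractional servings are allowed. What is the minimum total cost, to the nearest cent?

The cheapest plan sits at a corner of the feasible region — with two constraints it uses at most two foods.
carrots only: max(17/1, 3.1/0.5) = 17 servings → $6.80.
oats only: max(17/7, 3.1/1.6) = 2.429 servings → $0.85.
hummus only: max(17/3, 3.1/1.8) = 5.667 servings → $2.83.
cheddar only: max(17/9, 3.1/0.3) = 10.33 servings → $11.88.
carrots + oats: the both-tight solution has a negative serving — not a feasible corner.
carrots + hummus with both targets exact would need a negative amount; discard.
carrots + cheddar with both tight: 5.429 servings and 1.286 servings → $3.65.
oats + hummus: intersection lies outside the first quadrant.
oats + cheddar with both tight: 1.854 servings and 0.4472 servings → $1.16.
hummus + cheddar with both tight: 1.49 servings and 1.392 servings → $2.35.
Cheapest feasible corner: $0.85.

$0.85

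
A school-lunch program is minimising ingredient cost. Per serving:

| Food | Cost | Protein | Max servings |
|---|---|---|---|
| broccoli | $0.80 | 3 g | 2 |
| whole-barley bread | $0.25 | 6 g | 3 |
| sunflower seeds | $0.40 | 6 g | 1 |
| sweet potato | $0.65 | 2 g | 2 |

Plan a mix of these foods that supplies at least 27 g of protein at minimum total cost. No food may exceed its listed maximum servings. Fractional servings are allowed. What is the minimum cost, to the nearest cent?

Cost per g of protein: whole-barley bread $0.0417, sunflower seeds $0.0667, broccoli $0.2667, sweet potato $0.3250.
Take 3 servings of whole-barley bread: +18.0 g protein for $0.75 (total $0.75, still need 9.0 g).
Take 1 serving of sunflower seeds: +6.0 g protein for $0.40 (total $1.15, still need 3.0 g).
Take 1 serving of broccoli: +3.0 g protein for $0.80 (total $1.95, still need 0.0 g).
Greedy by cheapest-per-g is optimal for a single linear constraint, so the minimum cost is $1.95.

$1.95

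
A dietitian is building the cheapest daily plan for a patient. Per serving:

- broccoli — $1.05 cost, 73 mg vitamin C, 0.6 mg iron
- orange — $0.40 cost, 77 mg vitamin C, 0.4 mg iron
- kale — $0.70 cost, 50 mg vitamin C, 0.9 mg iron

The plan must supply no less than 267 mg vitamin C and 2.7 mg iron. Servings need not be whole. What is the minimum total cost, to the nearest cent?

$2.29

At the optimum either one food covers both requirements or two foods hit both targets exactly; no other combination can be cheaper.
broccoli only: max(267/73, 2.7/0.6) = 4.5 servings → $4.72.
orange only: max(267/77, 2.7/0.4) = 6.75 servings → $2.70.
kale only: max(267/50, 2.7/0.9) = 5.34 servings → $3.74.
broccoli + orange: the both-tight solution has a negative serving — not a feasible corner.
broccoli + kale with both tight: 2.95 servings and 1.034 servings → $3.82.
orange + kale with both tight: 2.136 servings and 2.051 servings → $2.29.
Cheapest feasible corner: $2.29.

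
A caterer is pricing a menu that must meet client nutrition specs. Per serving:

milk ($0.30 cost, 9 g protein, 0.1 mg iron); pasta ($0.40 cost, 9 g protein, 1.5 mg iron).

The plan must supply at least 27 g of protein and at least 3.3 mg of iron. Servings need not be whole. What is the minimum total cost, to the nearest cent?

$1.11

Check every corner: each single food scaled to meet both minima, and each pair solved so both constraints bind.
milk only: max(27/9, 3.3/0.1) = 33 servings → $9.90.
pasta only: max(27/9, 3.3/1.5) = 3 servings → $1.20.
milk + pasta with both tight: 0.8571 servings and 2.143 servings → $1.11.
So the least-cost plan costs $1.11.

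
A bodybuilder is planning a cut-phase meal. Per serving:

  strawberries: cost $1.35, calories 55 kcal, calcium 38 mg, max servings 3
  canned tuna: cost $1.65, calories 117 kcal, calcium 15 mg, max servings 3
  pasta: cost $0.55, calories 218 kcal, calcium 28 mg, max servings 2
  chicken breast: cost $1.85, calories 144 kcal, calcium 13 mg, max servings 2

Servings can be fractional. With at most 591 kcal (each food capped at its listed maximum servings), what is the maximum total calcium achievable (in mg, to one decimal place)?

168.7 mg

Calcium per kcal: strawberries 0.6909, pasta 0.1284, canned tuna 0.1282, chicken breast 0.09028.
Take 3 servings of strawberries: uses 165 kcal, +114.0 mg calcium (running total 114.0 mg).
Take 1.954 servings of pasta: uses 426 kcal, +54.7 mg calcium (running total 168.7 mg).
Greedy by best ratio exhausts the calories allowance optimally: 168.7 mg.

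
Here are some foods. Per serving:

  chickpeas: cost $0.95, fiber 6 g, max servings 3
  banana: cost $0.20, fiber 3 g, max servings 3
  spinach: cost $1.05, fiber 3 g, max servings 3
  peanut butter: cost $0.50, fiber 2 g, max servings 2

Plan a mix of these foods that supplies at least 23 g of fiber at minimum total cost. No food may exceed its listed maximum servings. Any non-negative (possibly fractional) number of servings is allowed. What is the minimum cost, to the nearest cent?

Cost per g of fiber: banana $0.0667, chickpeas $0.1583, peanut butter $0.2500, spinach $0.3500.
Take 3 servings of banana: +9.0 g fiber for $0.60 (total $0.60, still need 14.0 g).
Take 2.333 servings of chickpeas: +14.0 g fiber for $2.22 (total $2.82, still need 0.0 g).
Greedy by cheapest-per-g is optimal for a single linear constraint, so the minimum cost is $2.82.

$2.82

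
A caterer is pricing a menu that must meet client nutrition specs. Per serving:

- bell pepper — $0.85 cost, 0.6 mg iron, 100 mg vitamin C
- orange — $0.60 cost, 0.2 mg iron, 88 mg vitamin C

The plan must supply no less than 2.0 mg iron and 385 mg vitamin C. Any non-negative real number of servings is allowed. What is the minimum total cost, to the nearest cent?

Minimising a linear cost over {iron ≥ 2.0, vitamin C ≥ 385, servings ≥ 0} — the optimum is at a vertex, using one or two foods.
bell pepper only: max(2.0/0.6, 385/100) = 3.85 servings → $3.27.
orange only: max(2.0/0.2, 385/88) = 10 servings → $6.00.
bell pepper + orange with both tight: 3.018 servings and 0.9451 servings → $3.13.
So the least-cost plan costs $3.13.

$3.13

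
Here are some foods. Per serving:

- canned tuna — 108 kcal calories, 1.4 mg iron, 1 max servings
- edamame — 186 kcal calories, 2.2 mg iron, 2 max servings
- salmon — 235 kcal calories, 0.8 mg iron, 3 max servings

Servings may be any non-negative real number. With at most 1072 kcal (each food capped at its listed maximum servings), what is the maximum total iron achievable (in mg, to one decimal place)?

Iron per kcal: canned tuna 0.01296, edamame 0.01183, salmon 0.003404.
Take 1 serving of canned tuna: uses 108 kcal, +1.4 mg iron (running total 1.4 mg).
Take 2 servings of edamame: uses 372 kcal, +4.4 mg iron (running total 5.8 mg).
Take 2.519 servings of salmon: uses 592 kcal, +2.0 mg iron (running total 7.8 mg).
Filling greedily by iron-per-kcal is optimal for one linear limit, giving 7.8 mg.

7.8 mg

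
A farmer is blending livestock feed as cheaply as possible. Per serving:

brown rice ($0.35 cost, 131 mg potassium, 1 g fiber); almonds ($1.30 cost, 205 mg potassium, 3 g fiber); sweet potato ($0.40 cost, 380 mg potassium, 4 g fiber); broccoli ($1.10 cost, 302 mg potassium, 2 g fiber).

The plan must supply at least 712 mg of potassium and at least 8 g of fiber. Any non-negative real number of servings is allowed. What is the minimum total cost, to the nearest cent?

$0.80

Two binding constraints pin down two serving amounts, so the optimal mix uses at most two foods. The candidates are each food alone (scaled to the tighter of potassium/fiber) and each pair with both constraints tight.
brown rice only: max(712/131, 8/1) = 8 servings → $2.80.
almonds only: max(712/205, 8/3) = 3.473 servings → $4.52.
sweet potato only: max(712/380, 8/4) = 2 servings → $0.80.
broccoli only: max(712/302, 8/2) = 4 servings → $4.40.
brown rice + almonds with both tight: 2.638 servings and 1.787 servings → $3.25.
brown rice + sweet potato with both targets exact would need a negative amount; discard.
brown rice + broccoli with both targets exact would need a negative amount; discard.
almonds + sweet potato with both tight: 0.6 servings and 1.55 servings → $1.40.
almonds + broccoli with both tight: 2 servings and 1 serving → $3.70.
sweet potato + broccoli with both targets exact would need a negative amount; discard.
The minimum over all feasible corners is $0.80.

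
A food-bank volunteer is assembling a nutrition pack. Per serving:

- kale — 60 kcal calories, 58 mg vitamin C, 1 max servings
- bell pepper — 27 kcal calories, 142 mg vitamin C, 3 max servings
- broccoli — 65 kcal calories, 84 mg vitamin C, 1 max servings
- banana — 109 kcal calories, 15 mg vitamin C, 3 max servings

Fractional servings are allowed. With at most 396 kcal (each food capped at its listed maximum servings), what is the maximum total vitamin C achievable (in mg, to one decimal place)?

Vitamin C per kcal: bell pepper 5.259, broccoli 1.292, kale 0.9667, banana 0.1376.
Take 3 servings of bell pepper: uses 81 kcal, +426.0 mg vitamin C (running total 426.0 mg).
Take 1 serving of broccoli: uses 65 kcal, +84.0 mg vitamin C (running total 510.0 mg).
Take 1 serving of kale: uses 60 kcal, +58.0 mg vitamin C (running total 568.0 mg).
Take 1.743 servings of banana: uses 190 kcal, +26.1 mg vitamin C (running total 594.1 mg).
Greedy by best ratio exhausts the calories allowance optimally: 594.1 mg.

594.1 mg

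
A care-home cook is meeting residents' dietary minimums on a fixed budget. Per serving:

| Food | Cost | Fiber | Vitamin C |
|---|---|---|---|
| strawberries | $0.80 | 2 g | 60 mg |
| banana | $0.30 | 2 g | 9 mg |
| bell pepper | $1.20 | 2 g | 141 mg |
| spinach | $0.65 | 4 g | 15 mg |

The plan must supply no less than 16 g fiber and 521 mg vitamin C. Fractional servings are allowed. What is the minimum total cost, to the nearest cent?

$5.46

A basic optimal solution has at most two foods positive. Try each food alone and each pair with both targets met exactly.
strawberries only: max(16/2, 521/60) = 8.683 servings → $6.95.
banana only: max(16/2, 521/9) = 57.89 servings → $17.37.
bell pepper only: max(16/2, 521/141) = 8 servings → $9.60.
spinach only: max(16/4, 521/15) = 34.73 servings → $22.58.
strawberries + banana: intersection lies outside the first quadrant.
strawberries + bell pepper with both tight: 7.494 servings and 0.5062 servings → $6.60.
strawberries + spinach: the both-tight solution has a negative serving — not a feasible corner.
banana + bell pepper with both tight: 4.598 servings and 3.402 servings → $5.46.
banana + spinach with both targets exact would need a negative amount; discard.
bell pepper + spinach with both tight: 3.453 servings and 2.273 servings → $5.62.
So the least-cost plan costs $5.46.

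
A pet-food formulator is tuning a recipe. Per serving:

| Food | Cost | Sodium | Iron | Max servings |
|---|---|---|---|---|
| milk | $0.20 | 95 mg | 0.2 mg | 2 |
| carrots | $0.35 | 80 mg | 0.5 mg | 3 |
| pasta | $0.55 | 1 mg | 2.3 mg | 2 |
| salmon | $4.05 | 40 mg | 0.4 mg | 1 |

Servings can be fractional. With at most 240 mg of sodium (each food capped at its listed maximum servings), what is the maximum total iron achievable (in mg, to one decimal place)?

Iron per mg sodium: pasta 2.3, salmon 0.01, carrots 0.00625, milk 0.002105.
Take 2 servings of pasta: uses 2 mg sodium, +4.6 mg iron (running total 4.6 mg).
Take 1 serving of salmon: uses 40 mg sodium, +0.4 mg iron (running total 5.0 mg).
Take 2.475 servings of carrots: uses 198 mg sodium, +1.2 mg iron (running total 6.2 mg).
Filling greedily by iron-per-mg sodium is optimal for one linear limit, giving 6.2 mg.

6.2 mg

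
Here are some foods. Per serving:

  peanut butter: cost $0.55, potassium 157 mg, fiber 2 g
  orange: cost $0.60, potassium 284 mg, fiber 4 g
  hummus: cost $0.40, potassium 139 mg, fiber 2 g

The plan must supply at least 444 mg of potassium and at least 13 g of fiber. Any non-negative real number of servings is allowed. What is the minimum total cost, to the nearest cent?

$1.95

An LP optimum is at a vertex; with two nutrient constraints at most two foods are used. Check each candidate.
peanut butter only: max(444/157, 13/2) = 6.5 servings → $3.58.
orange only: max(444/284, 13/4) = 3.25 servings → $1.95.
hummus only: max(444/139, 13/2) = 6.5 servings → $2.60.
peanut butter + orange with both targets exact would need a negative amount; discard.
peanut butter + hummus: the both-tight solution has a negative serving — not a feasible corner.
orange + hummus: the both-tight solution has a negative serving — not a feasible corner.
The minimum over all feasible corners is $1.95.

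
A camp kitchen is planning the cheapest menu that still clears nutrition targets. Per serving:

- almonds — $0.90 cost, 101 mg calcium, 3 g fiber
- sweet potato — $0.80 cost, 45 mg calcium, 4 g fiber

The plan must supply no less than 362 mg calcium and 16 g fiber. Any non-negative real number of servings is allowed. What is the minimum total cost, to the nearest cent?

$4.01

A basic optimal solution has at most two foods positive. Try each food alone and each pair with both targets met exactly.
almonds only: max(362/101, 16/3) = 5.333 servings → $4.80.
sweet potato only: max(362/45, 16/4) = 8.044 servings → $6.44.
almonds + sweet potato with both tight: 2.706 servings and 1.97 servings → $4.01.
The minimum over all feasible corners is $4.01.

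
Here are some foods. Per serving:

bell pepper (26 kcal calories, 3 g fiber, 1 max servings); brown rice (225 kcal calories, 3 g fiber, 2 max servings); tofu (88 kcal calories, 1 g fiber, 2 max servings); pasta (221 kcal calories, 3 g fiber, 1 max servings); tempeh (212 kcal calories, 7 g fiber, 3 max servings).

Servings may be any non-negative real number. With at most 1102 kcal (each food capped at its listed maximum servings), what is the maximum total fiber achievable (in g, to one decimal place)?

Fiber per kcal: bell pepper 0.1154, tempeh 0.03302, pasta 0.01357, brown rice 0.01333, tofu 0.01136.
Take 1 serving of bell pepper: uses 26 kcal, +3.0 g fiber (running total 3.0 g).
Take 3 servings of tempeh: uses 636 kcal, +21.0 g fiber (running total 24.0 g).
Take 1 serving of pasta: uses 221 kcal, +3.0 g fiber (running total 27.0 g).
Take 0.9733 servings of brown rice: uses 219 kcal, +2.9 g fiber (running total 29.9 g).
Greedy by best ratio exhausts the calories allowance optimally: 29.9 g.

29.9 g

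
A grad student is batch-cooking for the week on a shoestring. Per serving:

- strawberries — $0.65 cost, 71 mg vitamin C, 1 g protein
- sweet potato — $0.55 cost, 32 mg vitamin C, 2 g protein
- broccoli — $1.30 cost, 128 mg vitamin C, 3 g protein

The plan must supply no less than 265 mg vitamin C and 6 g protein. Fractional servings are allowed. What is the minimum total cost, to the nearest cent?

strawberries only: max(265/71, 6/1) = 6 servings → $3.90.
sweet potato only: max(265/32, 6/2) = 8.281 servings → $4.55.
broccoli only: max(265/128, 6/3) = 2.07 servings → $2.69.
strawberries + sweet potato with both tight: 3.073 servings and 1.464 servings → $2.80.
strawberries + broccoli with both tight: 0.3176 servings and 1.894 servings → $2.67.
sweet potato + broccoli: the both-tight solution has a negative serving — not a feasible corner.
So the least-cost plan costs $2.67.

$2.67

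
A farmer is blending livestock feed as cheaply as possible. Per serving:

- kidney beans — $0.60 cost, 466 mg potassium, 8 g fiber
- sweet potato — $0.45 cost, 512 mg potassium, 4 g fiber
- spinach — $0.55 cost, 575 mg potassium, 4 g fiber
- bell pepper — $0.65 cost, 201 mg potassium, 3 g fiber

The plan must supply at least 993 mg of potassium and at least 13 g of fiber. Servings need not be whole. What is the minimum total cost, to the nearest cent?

$1.10

kidney beans only: max(993/466, 13/8) = 2.131 servings → $1.28.
sweet potato only: max(993/512, 13/4) = 3.25 servings → $1.46.
spinach only: max(993/575, 13/4) = 3.25 servings → $1.79.
bell pepper only: max(993/201, 13/3) = 4.94 servings → $3.21.
kidney beans + sweet potato with both tight: 1.203 servings and 0.845 servings → $1.10.
kidney beans + spinach with both tight: 1.28 servings and 0.6893 servings → $1.15.
kidney beans + bell pepper: intersection lies outside the first quadrant.
sweet potato + spinach: intersection lies outside the first quadrant.
sweet potato + bell pepper with both tight: 0.5 servings and 3.667 servings → $2.61.
spinach + bell pepper with both tight: 0.3974 servings and 3.803 servings → $2.69.
The minimum over all feasible corners is $1.10.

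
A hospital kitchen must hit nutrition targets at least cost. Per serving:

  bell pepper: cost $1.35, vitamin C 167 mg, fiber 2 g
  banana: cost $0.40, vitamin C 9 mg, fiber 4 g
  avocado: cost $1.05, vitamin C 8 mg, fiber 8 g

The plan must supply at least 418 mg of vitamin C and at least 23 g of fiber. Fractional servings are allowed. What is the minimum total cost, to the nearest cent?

$4.89

An LP optimum is at a vertex; with two nutrient constraints at most two foods are used. Check each candidate.
bell pepper only: max(418/167, 23/2) = 11.5 servings → $15.53.
banana only: max(418/9, 23/4) = 46.44 servings → $18.58.
avocado only: max(418/8, 23/8) = 52.25 servings → $54.86.
bell pepper + banana with both tight: 2.254 servings and 4.623 servings → $4.89.
bell pepper + avocado with both tight: 2.394 servings and 2.277 servings → $5.62.
banana + avocado: the both-tight solution has a negative serving — not a feasible corner.
So the least-cost plan costs $4.89.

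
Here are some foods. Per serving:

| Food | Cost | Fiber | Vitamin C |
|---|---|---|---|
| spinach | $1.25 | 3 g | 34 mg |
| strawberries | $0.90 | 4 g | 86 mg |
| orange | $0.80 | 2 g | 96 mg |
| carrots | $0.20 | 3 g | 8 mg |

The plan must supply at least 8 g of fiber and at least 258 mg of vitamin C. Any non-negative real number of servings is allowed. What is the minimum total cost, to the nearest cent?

spinach only: max(8/3, 258/34) = 7.588 servings → $9.49.
strawberries only: max(8/4, 258/86) = 3 servings → $2.70.
orange only: max(8/2, 258/96) = 4 servings → $3.20.
carrots only: max(8/3, 258/8) = 32.25 servings → $6.45.
spinach + strawberries with both targets exact would need a negative amount; discard.
spinach + orange with both tight: 1.145 servings and 2.282 servings → $3.26.
spinach + carrots with both targets exact would need a negative amount; discard.
strawberries + orange with both tight: 1.189 servings and 1.623 servings → $2.37.
strawberries + carrots with both targets exact would need a negative amount; discard.
orange + carrots with both tight: 2.61 servings and 0.9265 servings → $2.27.
Cheapest feasible corner: $2.27.

$2.27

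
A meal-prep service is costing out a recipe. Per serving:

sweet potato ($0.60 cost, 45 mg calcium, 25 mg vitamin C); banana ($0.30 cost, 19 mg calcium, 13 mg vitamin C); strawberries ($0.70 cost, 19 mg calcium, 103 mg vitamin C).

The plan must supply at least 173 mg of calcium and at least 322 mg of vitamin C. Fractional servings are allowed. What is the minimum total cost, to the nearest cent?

This is a tiny linear program; its minimum lies at a vertex of the feasible set. List the vertices and price them.
sweet potato only: max(173/45, 322/25) = 12.88 servings → $7.73.
banana only: max(173/19, 322/13) = 24.77 servings → $7.43.
strawberries only: max(173/19, 322/103) = 9.105 servings → $6.37.
sweet potato + banana: the both-tight solution has a negative serving — not a feasible corner.
sweet potato + strawberries with both tight: 2.813 servings and 2.444 servings → $3.40.
banana + strawberries with both tight: 6.843 servings and 2.263 servings → $3.64.
The minimum over all feasible corners is $3.40.

$3.40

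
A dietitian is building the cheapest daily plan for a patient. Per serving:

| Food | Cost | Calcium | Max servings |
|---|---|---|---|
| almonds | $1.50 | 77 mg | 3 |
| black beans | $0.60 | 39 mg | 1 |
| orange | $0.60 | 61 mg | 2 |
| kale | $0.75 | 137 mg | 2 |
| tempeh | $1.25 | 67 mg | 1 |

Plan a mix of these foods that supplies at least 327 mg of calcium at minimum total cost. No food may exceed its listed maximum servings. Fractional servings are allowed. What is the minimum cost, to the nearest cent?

$2.02

Cost per mg of calcium: kale $0.0055, orange $0.0098, black beans $0.0154, tempeh $0.0187, almonds $0.0195.
Take 2 servings of kale: +274.0 mg calcium for $1.50 (total $1.50, still need 53.0 mg).
Take 0.8689 servings of orange: +53.0 mg calcium for $0.52 (total $2.02, still need 0.0 mg).
Filling from the cheapest source first is optimal under one linear minimum: $2.02.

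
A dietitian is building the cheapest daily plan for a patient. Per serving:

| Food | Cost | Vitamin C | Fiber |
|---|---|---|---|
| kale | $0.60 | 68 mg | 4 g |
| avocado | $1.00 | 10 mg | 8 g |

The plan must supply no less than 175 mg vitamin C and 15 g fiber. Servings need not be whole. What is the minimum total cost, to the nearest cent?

A basic optimal solution has at most two foods positive. Try each food alone and each pair with both targets met exactly.
kale only: max(175/68, 15/4) = 3.75 servings → $2.25.
avocado only: max(175/10, 15/8) = 17.5 servings → $17.50.
kale + avocado with both tight: 2.48 servings and 0.6349 servings → $2.12.
Cheapest feasible corner: $2.12.

$2.12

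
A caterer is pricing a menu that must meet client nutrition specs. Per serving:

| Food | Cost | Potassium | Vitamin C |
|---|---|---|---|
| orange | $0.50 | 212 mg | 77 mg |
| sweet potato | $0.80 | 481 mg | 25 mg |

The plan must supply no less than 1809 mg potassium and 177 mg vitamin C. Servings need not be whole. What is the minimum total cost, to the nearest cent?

$3.19

orange only: max(1809/212, 177/77) = 8.533 servings → $4.27.
sweet potato only: max(1809/481, 177/25) = 7.08 servings → $5.66.
orange + sweet potato with both tight: 1.258 servings and 3.207 servings → $3.19.
So the least-cost plan costs $3.19.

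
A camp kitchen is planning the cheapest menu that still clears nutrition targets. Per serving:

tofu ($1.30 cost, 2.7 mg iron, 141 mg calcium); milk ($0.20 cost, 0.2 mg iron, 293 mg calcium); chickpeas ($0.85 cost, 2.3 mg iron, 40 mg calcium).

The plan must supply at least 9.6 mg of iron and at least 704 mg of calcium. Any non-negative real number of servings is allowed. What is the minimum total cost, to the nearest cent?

$3.78

Check every corner: each single food scaled to meet both minima, and each pair solved so both constraints bind.
tofu only: max(9.6/2.7, 704/141) = 4.993 servings → $6.49.
milk only: max(9.6/0.2, 704/293) = 48 servings → $9.60.
chickpeas only: max(9.6/2.3, 704/40) = 17.6 servings → $14.96.
tofu + milk with both tight: 3.502 servings and 0.7173 servings → $4.70.
tofu + chickpeas with both targets exact would need a negative amount; discard.
milk + chickpeas with both tight: 1.855 servings and 4.013 servings → $3.78.
Cheapest feasible corner: $3.78.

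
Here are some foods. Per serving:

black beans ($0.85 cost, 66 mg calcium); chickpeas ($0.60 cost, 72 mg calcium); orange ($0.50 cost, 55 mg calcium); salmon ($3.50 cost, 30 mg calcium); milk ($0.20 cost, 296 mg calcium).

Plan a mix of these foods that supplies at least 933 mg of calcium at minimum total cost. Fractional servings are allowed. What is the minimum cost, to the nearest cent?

Cost per mg of calcium: milk $0.0007, chickpeas $0.0083, orange $0.0091, black beans $0.0129, salmon $0.1167.
With no serving limits, use only milk: 933 mg / 296 mg = 3.152 servings × $0.20 = $0.63.

$0.63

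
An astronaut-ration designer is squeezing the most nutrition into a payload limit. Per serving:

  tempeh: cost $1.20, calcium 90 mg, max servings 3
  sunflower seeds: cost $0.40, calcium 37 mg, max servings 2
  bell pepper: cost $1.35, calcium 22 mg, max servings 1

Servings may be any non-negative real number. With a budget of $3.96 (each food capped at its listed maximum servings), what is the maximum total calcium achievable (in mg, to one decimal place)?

311.0 mg

Calcium per dollar: sunflower seeds 92.5, tempeh 75, bell pepper 16.3.
Take 2 servings of sunflower seeds: spends $0.80, +74.0 mg calcium (running total 74.0 mg).
Take 2.633 servings of tempeh: spends $3.16, +237.0 mg calcium (running total 311.0 mg).
Greedy by best ratio exhausts the cost allowance optimally: 311.0 mg.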